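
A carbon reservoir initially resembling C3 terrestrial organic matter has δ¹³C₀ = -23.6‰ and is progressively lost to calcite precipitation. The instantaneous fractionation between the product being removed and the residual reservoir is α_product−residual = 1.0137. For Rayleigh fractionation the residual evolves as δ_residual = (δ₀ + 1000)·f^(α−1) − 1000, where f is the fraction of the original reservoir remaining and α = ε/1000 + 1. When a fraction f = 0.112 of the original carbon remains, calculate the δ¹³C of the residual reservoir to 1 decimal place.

-52.5‰

Rayleigh residual: δ_res = (δ₀ + 1000)·f^(α−1) − 1000
α − 1 = 0.01370
f^(α−1) = 0.112^(0.01370) = 0.970453
δ_res = (-23.6 + 1000) × 0.970453 − 1000 = 947.550 − 1000 = -52.45‰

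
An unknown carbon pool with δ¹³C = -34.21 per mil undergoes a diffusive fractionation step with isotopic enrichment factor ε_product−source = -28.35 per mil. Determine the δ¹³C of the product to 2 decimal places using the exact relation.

-61.59 per mil

Exactly, δ_product = (δ_source + 1000)·(ε/1000 + 1) − 1000.
δ_product = (-34.21 + 1000) × (-28.35/1000 + 1) − 1000
δ_product = -61.590 per mil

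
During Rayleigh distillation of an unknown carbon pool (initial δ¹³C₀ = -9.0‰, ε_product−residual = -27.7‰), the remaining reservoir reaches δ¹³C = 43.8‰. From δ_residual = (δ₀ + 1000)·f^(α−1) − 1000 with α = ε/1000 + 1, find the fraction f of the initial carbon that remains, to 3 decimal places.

α − 1 = ε/1000 = -0.0277
(δ_res + 1000)/(δ₀ + 1000) = (43.8 + 1000)/(-9.0 + 1000) = 1043.8/991.0 = 1.053280
f = 1.053280^(1/-0.0277) = exp(ln(1.053280)/-0.0277) = exp(0.05191/-0.0277)
f = exp(-1.8740) = 0.1535

0.154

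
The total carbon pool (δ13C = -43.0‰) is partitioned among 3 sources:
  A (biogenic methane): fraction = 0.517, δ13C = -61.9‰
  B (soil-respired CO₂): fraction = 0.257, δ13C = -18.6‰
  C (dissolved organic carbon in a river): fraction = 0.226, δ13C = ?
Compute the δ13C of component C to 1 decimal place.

-27.5‰

Isotope mass balance: δ_bulk = Σ fᵢ·δᵢ.
-43.0 = 0.517×(-61.9) + 0.257×(-18.6) + 0.226×δ_C
0.226·δ_C = -43.0 − (-36.782) = -6.218
δ_C = -6.218 / 0.226 = -27.51‰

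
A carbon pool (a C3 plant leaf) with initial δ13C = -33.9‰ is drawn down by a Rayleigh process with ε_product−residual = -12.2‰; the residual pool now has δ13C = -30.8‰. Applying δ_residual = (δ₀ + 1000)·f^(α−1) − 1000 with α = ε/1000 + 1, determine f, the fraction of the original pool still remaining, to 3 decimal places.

0.769

α − 1 = ε/1000 = -0.0122
(δ_res + 1000)/(δ₀ + 1000) = (-30.8 + 1000)/(-33.9 + 1000) = 969.2/966.1 = 1.003209
f = 1.003209^(1/-0.0122) = exp(ln(1.003209)/-0.0122) = exp(0.00320/-0.0122)
f = exp(-0.2626) = 0.7691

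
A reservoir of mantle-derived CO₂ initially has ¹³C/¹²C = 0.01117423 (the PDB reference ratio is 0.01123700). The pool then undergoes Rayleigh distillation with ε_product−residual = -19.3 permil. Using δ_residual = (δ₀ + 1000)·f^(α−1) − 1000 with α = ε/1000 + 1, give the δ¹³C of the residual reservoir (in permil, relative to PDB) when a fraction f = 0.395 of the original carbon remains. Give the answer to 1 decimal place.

12.4 permil

δ₀ = (0.01117423/0.01123700 − 1)×1000 = (0.994414 − 1)×1000 = -5.586 permil
α − 1 = ε/1000 = -0.0193
f^(α−1) = 0.395^(-0.0193) = 1.018089
δ_res = (-5.586 + 1000) × 1.018089 − 1000 = 1012.402 − 1000 = 12.40 permil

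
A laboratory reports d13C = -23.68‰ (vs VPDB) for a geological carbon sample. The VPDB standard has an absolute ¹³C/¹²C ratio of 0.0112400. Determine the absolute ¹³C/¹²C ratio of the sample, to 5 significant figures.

R_sample = R_standard × (d13C/1000 + 1)
R_sample = 0.0112400 × (-23.68/1000 + 1) = 0.0112400 × 0.976320
R_sample = 0.0109738

0.010974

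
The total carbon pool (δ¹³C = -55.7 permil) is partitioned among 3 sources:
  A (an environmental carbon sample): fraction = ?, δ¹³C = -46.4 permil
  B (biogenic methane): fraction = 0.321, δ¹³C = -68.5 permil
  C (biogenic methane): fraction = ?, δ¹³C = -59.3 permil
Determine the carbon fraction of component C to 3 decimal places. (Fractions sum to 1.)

0.171

Let f_C and f_A be the unknown fractions; fractions sum to 1 so f_C + f_A = 0.679.
Mass balance: Σ fᵢ·δᵢ = δ_bulk ⇒ f_C·(-59.3) + f_A·(-46.4) = -55.7 − (-21.989) = -33.712
Substitute f_A = 0.679 − f_C:
f_C·(-59.3 − -46.4) = -33.712 − 0.679×(-46.4) = -2.206
f_C = -2.206 / -12.9 = 0.1710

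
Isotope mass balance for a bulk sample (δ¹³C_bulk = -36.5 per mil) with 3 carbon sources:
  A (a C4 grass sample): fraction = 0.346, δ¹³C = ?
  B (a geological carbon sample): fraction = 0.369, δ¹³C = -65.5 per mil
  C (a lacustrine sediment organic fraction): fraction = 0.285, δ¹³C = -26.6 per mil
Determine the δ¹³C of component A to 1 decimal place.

-13.7 per mil

Isotope mass balance: δ_bulk = Σ fᵢ·δᵢ.
-36.5 = 0.346×δ_A + 0.369×(-65.5) + 0.285×(-26.6)
0.346·δ_A = -36.5 − (-31.750) = -4.750
δ_A = -4.750 / 0.346 = -13.73 per mil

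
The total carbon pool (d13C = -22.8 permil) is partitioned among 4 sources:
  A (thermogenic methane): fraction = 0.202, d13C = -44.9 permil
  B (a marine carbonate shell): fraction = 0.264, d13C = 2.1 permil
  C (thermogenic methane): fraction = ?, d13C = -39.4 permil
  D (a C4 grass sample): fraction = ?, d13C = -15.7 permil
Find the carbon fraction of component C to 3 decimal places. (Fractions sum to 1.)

Let f_C and f_D be the unknown fractions; fractions sum to 1 so f_C + f_D = 0.534.
Mass balance: Σ fᵢ·δᵢ = δ_bulk ⇒ f_C·(-39.4) + f_D·(-15.7) = -22.8 − (-8.515) = -14.285
Substitute f_D = 0.534 − f_C:
f_C·(-39.4 − -15.7) = -14.285 − 0.534×(-15.7) = -5.901
f_C = -5.901 / -23.7 = 0.2490

0.249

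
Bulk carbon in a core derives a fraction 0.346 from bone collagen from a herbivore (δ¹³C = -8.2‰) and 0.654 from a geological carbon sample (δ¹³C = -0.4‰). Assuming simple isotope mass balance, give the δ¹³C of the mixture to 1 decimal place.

δ_mix = f_A·δ_A + f_B·δ_B
δ_mix = 0.346 × (-8.2) + 0.654 × (-0.4)
δ_mix = -2.84 + -0.26 = -3.10‰

-3.1‰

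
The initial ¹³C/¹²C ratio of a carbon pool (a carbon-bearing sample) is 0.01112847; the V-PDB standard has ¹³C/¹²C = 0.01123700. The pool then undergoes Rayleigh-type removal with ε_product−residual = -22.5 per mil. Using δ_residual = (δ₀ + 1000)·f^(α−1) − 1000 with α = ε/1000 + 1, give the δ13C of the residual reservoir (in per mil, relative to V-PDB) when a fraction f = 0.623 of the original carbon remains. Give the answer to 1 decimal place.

δ₀ = (0.01112847/0.01123700 − 1)×1000 = (0.990342 − 1)×1000 = -9.658 per mil
α − 1 = ε/1000 = -0.0225
f^(α−1) = 0.623^(-0.0225) = 1.010704
δ_res = (-9.658 + 1000) × 1.010704 − 1000 = 1000.942 − 1000 = 0.94 per mil

0.9 per mil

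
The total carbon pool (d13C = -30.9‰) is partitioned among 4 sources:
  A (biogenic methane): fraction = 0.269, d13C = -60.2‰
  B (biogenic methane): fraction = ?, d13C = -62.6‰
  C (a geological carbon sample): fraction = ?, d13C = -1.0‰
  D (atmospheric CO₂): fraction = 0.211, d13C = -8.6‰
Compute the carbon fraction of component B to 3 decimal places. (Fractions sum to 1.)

Let f_B and f_C be the unknown fractions; fractions sum to 1 so f_B + f_C = 0.520.
Mass balance: Σ fᵢ·δᵢ = δ_bulk ⇒ f_B·(-62.6) + f_C·(-1.0) = -30.9 − (-18.008) = -12.892
Substitute f_C = 0.520 − f_B:
f_B·(-62.6 − -1.0) = -12.892 − 0.520×(-1.0) = -12.372
f_B = -12.372 / -61.6 = 0.2008

0.201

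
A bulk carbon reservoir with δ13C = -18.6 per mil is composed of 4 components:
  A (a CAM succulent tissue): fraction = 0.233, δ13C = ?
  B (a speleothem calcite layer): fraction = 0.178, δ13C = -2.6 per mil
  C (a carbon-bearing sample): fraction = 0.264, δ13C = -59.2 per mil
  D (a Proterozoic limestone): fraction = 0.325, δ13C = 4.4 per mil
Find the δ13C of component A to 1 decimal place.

-16.9 per mil

Isotope mass balance: δ_bulk = Σ fᵢ·δᵢ.
-18.6 = 0.233×δ_A + 0.178×(-2.6) + 0.264×(-59.2) + 0.325×(4.4)
0.233·δ_A = -18.6 − (-14.662) = -3.938
δ_A = -3.938 / 0.233 = -16.90 per mil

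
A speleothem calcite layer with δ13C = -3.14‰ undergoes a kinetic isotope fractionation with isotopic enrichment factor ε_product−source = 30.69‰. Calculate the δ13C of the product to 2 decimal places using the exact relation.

To first order, δ_product ≈ δ_source + ε = 27.55‰.
Exactly, δ_product = (δ_source + 1000)·(ε/1000 + 1) − 1000.
δ_product = (-3.14 + 1000) × (30.69/1000 + 1) − 1000
δ_product = 27.454‰

27.45‰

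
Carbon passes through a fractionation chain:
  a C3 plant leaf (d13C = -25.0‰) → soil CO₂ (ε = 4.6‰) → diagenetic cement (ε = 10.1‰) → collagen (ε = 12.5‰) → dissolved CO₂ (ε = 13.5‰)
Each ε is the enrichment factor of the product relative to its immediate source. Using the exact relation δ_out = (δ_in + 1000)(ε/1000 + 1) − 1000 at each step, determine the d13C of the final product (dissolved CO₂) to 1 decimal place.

step 1: δ = (-25.00 + 1000)·(4.6/1000 + 1) − 1000 = -20.52‰
step 2: δ = (-20.52 + 1000)·(10.1/1000 + 1) − 1000 = -10.62‰
step 3: δ = (-10.62 + 1000)·(12.5/1000 + 1) − 1000 = 1.75‰
step 4: δ = (1.75 + 1000)·(13.5/1000 + 1) − 1000 = 15.27‰

15.3‰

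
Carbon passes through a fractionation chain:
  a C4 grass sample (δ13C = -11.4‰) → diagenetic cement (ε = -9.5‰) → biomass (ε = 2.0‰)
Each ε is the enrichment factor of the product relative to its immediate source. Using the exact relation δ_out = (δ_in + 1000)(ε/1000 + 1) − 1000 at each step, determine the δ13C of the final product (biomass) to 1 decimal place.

step 1: δ = (-11.40 + 1000)·(-9.5/1000 + 1) − 1000 = -20.79‰
step 2: δ = (-20.79 + 1000)·(2.0/1000 + 1) − 1000 = -18.83‰

-18.8‰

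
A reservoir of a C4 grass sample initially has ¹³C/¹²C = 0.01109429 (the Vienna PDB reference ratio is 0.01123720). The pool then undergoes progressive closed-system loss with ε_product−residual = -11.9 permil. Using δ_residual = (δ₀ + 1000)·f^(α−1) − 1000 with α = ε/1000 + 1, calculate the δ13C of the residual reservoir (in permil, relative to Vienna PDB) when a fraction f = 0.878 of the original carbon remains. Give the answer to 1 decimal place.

δ₀ = (0.01109429/0.01123720 − 1)×1000 = (0.987282 − 1)×1000 = -12.718 permil
α − 1 = ε/1000 = -0.0119
f^(α−1) = 0.878^(-0.0119) = 1.001549
δ_res = (-12.718 + 1000) × 1.001549 − 1000 = 988.812 − 1000 = -11.19 permil

-11.2 permil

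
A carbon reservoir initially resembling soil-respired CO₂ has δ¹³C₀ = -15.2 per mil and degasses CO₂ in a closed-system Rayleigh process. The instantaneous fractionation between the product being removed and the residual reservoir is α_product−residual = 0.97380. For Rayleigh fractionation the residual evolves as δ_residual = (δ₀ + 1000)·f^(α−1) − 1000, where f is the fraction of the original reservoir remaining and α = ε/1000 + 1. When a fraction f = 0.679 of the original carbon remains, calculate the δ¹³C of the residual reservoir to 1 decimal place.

Rayleigh residual: δ_res = (δ₀ + 1000)·f^(α−1) − 1000
α − 1 = -0.02620
f^(α−1) = 0.679^(-0.02620) = 1.010195
δ_res = (-15.2 + 1000) × 1.010195 − 1000 = 994.840 − 1000 = -5.16 per mil

-5.2 per mil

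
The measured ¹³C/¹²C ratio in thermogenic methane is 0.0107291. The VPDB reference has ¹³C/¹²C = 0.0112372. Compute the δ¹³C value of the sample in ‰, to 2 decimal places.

δ¹³C = (R_sample / R_standard − 1) × 1000
R_sample / R_standard = 0.0107291 / 0.0112372 = 0.954784
δ¹³C = (0.954784 − 1) × 1000 = -45.216‰

-45.22‰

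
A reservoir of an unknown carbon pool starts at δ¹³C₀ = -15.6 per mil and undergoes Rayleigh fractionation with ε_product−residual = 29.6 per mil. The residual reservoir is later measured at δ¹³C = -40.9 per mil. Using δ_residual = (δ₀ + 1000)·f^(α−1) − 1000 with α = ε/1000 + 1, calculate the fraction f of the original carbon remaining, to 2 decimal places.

α − 1 = ε/1000 = 0.0296
(δ_res + 1000)/(δ₀ + 1000) = (-40.9 + 1000)/(-15.6 + 1000) = 959.1/984.4 = 0.974299
f = 0.974299^(1/0.0296) = exp(ln(0.974299)/0.0296) = exp(-0.02604/0.0296)
f = exp(-0.8796) = 0.4149

0.41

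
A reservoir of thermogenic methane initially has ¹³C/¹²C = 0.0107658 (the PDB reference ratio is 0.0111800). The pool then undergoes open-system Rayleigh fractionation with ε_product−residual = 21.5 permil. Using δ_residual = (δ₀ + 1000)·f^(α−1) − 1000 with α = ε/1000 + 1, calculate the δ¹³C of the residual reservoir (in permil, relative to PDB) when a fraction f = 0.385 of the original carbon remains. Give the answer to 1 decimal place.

-56.6 permil

δ₀ = (0.0107658/0.0111800 − 1)×1000 = (0.962952 − 1)×1000 = -37.048 permil
α − 1 = ε/1000 = 0.0215
f^(α−1) = 0.385^(0.0215) = 0.979687
δ_res = (-37.048 + 1000) × 0.979687 − 1000 = 943.391 − 1000 = -56.61 permil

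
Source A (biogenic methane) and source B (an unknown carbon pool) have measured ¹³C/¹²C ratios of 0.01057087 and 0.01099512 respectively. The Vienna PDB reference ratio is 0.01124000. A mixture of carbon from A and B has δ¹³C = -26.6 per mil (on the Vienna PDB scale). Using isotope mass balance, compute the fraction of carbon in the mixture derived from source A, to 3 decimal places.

0.128

δ_A = (0.01057087/0.01124000 − 1)×1000 = (0.940469 − 1)×1000 = -59.531 per mil
δ_B = (0.01099512/0.01124000 − 1)×1000 = (0.978214 − 1)×1000 = -21.786 per mil
f_A = (δ_mix − δ_B)/(δ_A − δ_B) = (-26.6 − (-21.786))/(-59.531 − (-21.786))
f_A = -4.814 / -37.745 = 0.1275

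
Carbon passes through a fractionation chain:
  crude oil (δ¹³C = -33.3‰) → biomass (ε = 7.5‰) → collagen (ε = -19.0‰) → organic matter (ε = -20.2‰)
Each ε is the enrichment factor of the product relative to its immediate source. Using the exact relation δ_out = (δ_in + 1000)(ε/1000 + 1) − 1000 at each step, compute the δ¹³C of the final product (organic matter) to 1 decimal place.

-63.9‰

step 1: δ = (-33.30 + 1000)·(7.5/1000 + 1) − 1000 = -26.05‰
step 2: δ = (-26.05 + 1000)·(-19.0/1000 + 1) − 1000 = -44.55‰
step 3: δ = (-44.55 + 1000)·(-20.2/1000 + 1) − 1000 = -63.85‰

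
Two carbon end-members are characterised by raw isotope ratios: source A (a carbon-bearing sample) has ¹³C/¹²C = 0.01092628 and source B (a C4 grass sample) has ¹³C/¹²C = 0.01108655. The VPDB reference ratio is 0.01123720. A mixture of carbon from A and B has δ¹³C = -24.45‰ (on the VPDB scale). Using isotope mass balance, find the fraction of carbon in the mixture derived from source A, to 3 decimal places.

0.774

δ_A = (0.01092628/0.01123720 − 1)×1000 = (0.972331 − 1)×1000 = -27.669‰
δ_B = (0.01108655/0.01123720 − 1)×1000 = (0.986594 − 1)×1000 = -13.406‰
f_A = (δ_mix − δ_B)/(δ_A − δ_B) = (-24.45 − (-13.406))/(-27.669 − (-13.406))
f_A = -11.044 / -14.262 = 0.7743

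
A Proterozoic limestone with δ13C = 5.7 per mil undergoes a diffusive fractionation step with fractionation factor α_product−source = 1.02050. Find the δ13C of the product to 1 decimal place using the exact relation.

δ_product = (δ_source + 1000)·α − 1000
δ_product = (5.7 + 1000) × 1.02050 − 1000
δ_product = 1026.317 − 1000 = 26.32 per mil

26.3 per mil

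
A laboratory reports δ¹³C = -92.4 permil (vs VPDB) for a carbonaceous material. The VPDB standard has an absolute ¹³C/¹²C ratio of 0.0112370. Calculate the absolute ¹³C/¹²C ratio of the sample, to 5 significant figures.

0.010199

R_sample = R_standard × (δ¹³C/1000 + 1)
R_sample = 0.0112370 × (-92.4/1000 + 1) = 0.0112370 × 0.907600
R_sample = 0.0101987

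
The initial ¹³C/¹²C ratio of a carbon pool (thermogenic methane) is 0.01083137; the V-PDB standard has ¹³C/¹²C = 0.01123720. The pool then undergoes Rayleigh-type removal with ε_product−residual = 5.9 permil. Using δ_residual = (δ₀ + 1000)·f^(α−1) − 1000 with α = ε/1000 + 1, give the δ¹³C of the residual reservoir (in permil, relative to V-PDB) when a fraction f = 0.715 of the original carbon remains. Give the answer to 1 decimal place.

-38.0 permil

δ₀ = (0.01083137/0.01123720 − 1)×1000 = (0.963885 − 1)×1000 = -36.115 permil
α − 1 = ε/1000 = 0.0059
f^(α−1) = 0.715^(0.0059) = 0.998023
δ_res = (-36.115 + 1000) × 0.998023 − 1000 = 961.979 − 1000 = -38.02 permil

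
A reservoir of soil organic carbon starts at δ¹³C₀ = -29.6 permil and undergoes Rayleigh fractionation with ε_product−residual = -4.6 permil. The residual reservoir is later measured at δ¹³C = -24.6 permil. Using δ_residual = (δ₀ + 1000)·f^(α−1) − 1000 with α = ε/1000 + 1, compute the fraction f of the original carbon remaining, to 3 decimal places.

α − 1 = ε/1000 = -0.0046
(δ_res + 1000)/(δ₀ + 1000) = (-24.6 + 1000)/(-29.6 + 1000) = 975.4/970.4 = 1.005153
f = 1.005153^(1/-0.0046) = exp(ln(1.005153)/-0.0046) = exp(0.00514/-0.0046)
f = exp(-1.1172) = 0.3272

0.327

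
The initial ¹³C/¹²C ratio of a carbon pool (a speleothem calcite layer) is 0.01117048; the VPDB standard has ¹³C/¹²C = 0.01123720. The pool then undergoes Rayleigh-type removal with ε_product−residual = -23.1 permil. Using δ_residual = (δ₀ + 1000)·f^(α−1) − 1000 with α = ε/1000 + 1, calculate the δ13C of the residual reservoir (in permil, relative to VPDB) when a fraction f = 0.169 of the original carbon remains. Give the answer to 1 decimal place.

35.7 permil

δ₀ = (0.01117048/0.01123720 − 1)×1000 = (0.994063 − 1)×1000 = -5.937 permil
α − 1 = ε/1000 = -0.0231
f^(α−1) = 0.169^(-0.0231) = 1.041923
δ_res = (-5.937 + 1000) × 1.041923 − 1000 = 1035.737 − 1000 = 35.74 permil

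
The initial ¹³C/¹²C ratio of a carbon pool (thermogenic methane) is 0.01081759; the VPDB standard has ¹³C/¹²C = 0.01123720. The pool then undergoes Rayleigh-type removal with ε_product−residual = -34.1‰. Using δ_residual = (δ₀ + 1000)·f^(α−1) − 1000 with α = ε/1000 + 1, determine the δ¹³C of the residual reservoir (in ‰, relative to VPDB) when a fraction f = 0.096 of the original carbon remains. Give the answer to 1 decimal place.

δ₀ = (0.01081759/0.01123720 − 1)×1000 = (0.962659 − 1)×1000 = -37.341‰
α − 1 = ε/1000 = -0.0341
f^(α−1) = 0.096^(-0.0341) = 1.083190
δ_res = (-37.341 + 1000) × 1.083190 − 1000 = 1042.742 − 1000 = 42.74‰

42.7‰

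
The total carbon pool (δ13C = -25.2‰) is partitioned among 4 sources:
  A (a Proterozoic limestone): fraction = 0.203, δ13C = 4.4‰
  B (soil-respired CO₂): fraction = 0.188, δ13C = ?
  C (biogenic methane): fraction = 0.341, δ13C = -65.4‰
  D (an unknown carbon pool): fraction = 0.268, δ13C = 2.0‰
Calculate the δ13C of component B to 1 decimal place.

Isotope mass balance: δ_bulk = Σ fᵢ·δᵢ.
-25.2 = 0.203×(4.4) + 0.188×δ_B + 0.341×(-65.4) + 0.268×(2.0)
0.188·δ_B = -25.2 − (-20.872) = -4.328
δ_B = -4.328 / 0.188 = -23.02‰

-23.0‰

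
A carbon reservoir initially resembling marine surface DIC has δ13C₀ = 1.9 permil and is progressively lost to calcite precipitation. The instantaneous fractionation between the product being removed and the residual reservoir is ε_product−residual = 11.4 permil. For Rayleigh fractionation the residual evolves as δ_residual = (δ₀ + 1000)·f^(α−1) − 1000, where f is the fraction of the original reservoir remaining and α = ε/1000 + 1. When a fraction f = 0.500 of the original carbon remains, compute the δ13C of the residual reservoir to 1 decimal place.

Rayleigh residual: δ_res = (δ₀ + 1000)·f^(α−1) − 1000
α = ε/1000 + 1 = 1.01140, so α − 1 = 0.01140
f^(α−1) = 0.500^(0.01140) = 0.992129
δ_res = (1.9 + 1000) × 0.992129 − 1000 = 994.014 − 1000 = -5.99 permil

-6.0 permil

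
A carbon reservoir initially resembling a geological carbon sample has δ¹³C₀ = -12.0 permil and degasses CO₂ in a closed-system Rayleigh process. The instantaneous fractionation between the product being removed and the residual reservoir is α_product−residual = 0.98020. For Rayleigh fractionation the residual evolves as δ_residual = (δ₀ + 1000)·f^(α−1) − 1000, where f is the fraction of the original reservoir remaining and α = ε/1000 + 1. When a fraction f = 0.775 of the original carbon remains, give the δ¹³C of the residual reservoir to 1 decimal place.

Rayleigh residual: δ_res = (δ₀ + 1000)·f^(α−1) − 1000
α − 1 = -0.01980
f^(α−1) = 0.775^(-0.01980) = 1.005060
δ_res = (-12.0 + 1000) × 1.005060 − 1000 = 992.999 − 1000 = -7.00 permil

-7.0 permil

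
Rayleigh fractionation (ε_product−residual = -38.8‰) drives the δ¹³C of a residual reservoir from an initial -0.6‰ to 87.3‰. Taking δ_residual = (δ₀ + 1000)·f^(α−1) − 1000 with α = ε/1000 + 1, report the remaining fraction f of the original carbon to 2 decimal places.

0.11

α − 1 = ε/1000 = -0.0388
(δ_res + 1000)/(δ₀ + 1000) = (87.3 + 1000)/(-0.6 + 1000) = 1087.3/999.4 = 1.087953
f = 1.087953^(1/-0.0388) = exp(ln(1.087953)/-0.0388) = exp(0.08430/-0.0388)
f = exp(-2.1726) = 0.1139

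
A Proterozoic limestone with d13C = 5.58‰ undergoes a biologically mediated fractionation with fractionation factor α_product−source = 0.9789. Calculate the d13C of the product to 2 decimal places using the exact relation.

-15.64‰

δ_product = (δ_source + 1000)·α − 1000
δ_product = (5.58 + 1000) × 0.9789 − 1000
δ_product = 984.362 − 1000 = -15.638‰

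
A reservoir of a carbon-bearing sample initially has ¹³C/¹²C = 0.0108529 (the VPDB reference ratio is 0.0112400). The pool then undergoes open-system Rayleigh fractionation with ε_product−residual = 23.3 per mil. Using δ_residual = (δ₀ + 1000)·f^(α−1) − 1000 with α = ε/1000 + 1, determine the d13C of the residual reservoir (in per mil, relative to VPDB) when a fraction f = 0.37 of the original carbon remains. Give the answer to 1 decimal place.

-56.6 per mil

δ₀ = (0.0108529/0.0112400 − 1)×1000 = (0.965560 − 1)×1000 = -34.440 per mil
α − 1 = ε/1000 = 0.0233
f^(α−1) = 0.37^(0.0233) = 0.977100
δ_res = (-34.440 + 1000) × 0.977100 − 1000 = 943.449 − 1000 = -56.55 per mil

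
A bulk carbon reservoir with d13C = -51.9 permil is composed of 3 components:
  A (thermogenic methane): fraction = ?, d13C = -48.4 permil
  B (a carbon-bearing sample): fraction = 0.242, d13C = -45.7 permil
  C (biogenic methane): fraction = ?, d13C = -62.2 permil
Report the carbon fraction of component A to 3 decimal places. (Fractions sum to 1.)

0.457

Let f_A and f_C be the unknown fractions; fractions sum to 1 so f_A + f_C = 0.758.
Mass balance: Σ fᵢ·δᵢ = δ_bulk ⇒ f_A·(-48.4) + f_C·(-62.2) = -51.9 − (-11.059) = -40.841
Substitute f_C = 0.758 − f_A:
f_A·(-48.4 − -62.2) = -40.841 − 0.758×(-62.2) = 6.307
f_A = 6.307 / 13.8 = 0.4570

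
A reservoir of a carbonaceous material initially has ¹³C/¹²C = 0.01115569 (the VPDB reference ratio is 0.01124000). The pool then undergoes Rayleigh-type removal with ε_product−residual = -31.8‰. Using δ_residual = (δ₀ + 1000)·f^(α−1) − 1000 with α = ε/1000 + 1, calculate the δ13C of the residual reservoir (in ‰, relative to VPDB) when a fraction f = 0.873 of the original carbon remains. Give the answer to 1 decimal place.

δ₀ = (0.01115569/0.01124000 − 1)×1000 = (0.992499 − 1)×1000 = -7.501‰
α − 1 = ε/1000 = -0.0318
f^(α−1) = 0.873^(-0.0318) = 1.004328
δ_res = (-7.501 + 1000) × 1.004328 − 1000 = 996.795 − 1000 = -3.20‰

-3.2‰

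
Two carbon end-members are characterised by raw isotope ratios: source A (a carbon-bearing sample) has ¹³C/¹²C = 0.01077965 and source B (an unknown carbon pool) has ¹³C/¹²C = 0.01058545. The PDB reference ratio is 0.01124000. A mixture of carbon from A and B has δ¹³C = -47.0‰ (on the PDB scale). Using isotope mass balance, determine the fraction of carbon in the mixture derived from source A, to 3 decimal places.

0.650

δ_A = (0.01077965/0.01124000 − 1)×1000 = (0.959044 − 1)×1000 = -40.956‰
δ_B = (0.01058545/0.01124000 − 1)×1000 = (0.941766 − 1)×1000 = -58.234‰
f_A = (δ_mix − δ_B)/(δ_A − δ_B) = (-47.0 − (-58.234))/(-40.956 − (-58.234))
f_A = 11.234 / 17.278 = 0.6502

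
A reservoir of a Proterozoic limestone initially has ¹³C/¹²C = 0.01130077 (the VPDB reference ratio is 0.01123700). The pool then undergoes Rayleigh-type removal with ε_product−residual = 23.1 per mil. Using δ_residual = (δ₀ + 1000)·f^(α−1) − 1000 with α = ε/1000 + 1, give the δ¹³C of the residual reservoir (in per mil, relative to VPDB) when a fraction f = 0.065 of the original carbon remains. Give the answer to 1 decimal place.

δ₀ = (0.01130077/0.01123700 − 1)×1000 = (1.005675 − 1)×1000 = 5.675 per mil
α − 1 = ε/1000 = 0.0231
f^(α−1) = 0.065^(0.0231) = 0.938811
δ_res = (5.675 + 1000) × 0.938811 − 1000 = 944.139 − 1000 = -55.86 per mil

-55.9 per mil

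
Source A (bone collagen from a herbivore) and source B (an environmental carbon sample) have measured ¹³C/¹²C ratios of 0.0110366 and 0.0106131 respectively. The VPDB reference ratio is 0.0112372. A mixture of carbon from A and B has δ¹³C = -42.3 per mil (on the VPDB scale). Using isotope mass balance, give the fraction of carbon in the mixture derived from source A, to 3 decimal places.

δ_A = (0.0110366/0.0112372 − 1)×1000 = (0.982149 − 1)×1000 = -17.851 per mil
δ_B = (0.0106131/0.0112372 − 1)×1000 = (0.944461 − 1)×1000 = -55.539 per mil
f_A = (δ_mix − δ_B)/(δ_A − δ_B) = (-42.3 − (-55.539))/(-17.851 − (-55.539))
f_A = 13.239 / 37.687 = 0.3513

0.351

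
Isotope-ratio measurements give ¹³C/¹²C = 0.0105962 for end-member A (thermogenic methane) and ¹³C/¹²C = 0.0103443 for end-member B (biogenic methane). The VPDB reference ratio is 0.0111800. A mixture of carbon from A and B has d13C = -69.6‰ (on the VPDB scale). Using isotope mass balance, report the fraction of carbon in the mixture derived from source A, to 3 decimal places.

δ_A = (0.0105962/0.0111800 − 1)×1000 = (0.947782 − 1)×1000 = -52.218‰
δ_B = (0.0103443/0.0111800 − 1)×1000 = (0.925250 − 1)×1000 = -74.750‰
f_A = (δ_mix − δ_B)/(δ_A − δ_B) = (-69.6 − (-74.750))/(-52.218 − (-74.750))
f_A = 5.150 / 22.531 = 0.2286

0.229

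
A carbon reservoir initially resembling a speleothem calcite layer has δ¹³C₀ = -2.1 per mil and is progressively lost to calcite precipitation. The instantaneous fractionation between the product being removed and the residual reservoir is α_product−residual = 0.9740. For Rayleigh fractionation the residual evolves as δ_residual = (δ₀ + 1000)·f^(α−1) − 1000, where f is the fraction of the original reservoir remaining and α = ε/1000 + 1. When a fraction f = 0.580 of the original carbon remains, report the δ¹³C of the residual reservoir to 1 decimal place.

12.1 per mil

Rayleigh residual: δ_res = (δ₀ + 1000)·f^(α−1) − 1000
α − 1 = -0.02600
f^(α−1) = 0.580^(-0.02600) = 1.014264
δ_res = (-2.1 + 1000) × 1.014264 − 1000 = 1012.134 − 1000 = 12.13 per mil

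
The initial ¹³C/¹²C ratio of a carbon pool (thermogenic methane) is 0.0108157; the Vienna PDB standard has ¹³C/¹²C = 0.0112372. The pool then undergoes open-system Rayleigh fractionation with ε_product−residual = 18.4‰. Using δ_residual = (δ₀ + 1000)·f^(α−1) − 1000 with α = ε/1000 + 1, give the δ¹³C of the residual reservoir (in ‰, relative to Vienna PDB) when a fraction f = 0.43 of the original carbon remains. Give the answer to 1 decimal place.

-52.3‰

δ₀ = (0.0108157/0.0112372 − 1)×1000 = (0.962491 − 1)×1000 = -37.509‰
α − 1 = ε/1000 = 0.0184
f^(α−1) = 0.43^(0.0184) = 0.984591
δ_res = (-37.509 + 1000) × 0.984591 − 1000 = 947.660 − 1000 = -52.34‰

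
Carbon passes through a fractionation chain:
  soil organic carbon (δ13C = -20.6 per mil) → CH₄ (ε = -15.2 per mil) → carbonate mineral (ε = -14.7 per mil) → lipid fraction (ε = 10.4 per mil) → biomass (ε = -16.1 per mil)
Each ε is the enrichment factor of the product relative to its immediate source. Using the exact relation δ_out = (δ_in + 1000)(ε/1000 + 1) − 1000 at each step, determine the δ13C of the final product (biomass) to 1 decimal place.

step 1: δ = (-20.60 + 1000)·(-15.2/1000 + 1) − 1000 = -35.49 per mil
step 2: δ = (-35.49 + 1000)·(-14.7/1000 + 1) − 1000 = -49.67 per mil
step 3: δ = (-49.67 + 1000)·(10.4/1000 + 1) − 1000 = -39.78 per mil
step 4: δ = (-39.78 + 1000)·(-16.1/1000 + 1) − 1000 = -55.24 per mil

-55.2 per mil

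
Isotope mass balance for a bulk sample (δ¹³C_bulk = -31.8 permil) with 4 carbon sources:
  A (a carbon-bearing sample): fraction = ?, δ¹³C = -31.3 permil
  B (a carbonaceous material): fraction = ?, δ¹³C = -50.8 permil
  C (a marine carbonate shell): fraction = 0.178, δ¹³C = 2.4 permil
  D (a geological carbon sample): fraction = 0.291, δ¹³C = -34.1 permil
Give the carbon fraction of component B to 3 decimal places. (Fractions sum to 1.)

Let f_B and f_A be the unknown fractions; fractions sum to 1 so f_B + f_A = 0.531.
Mass balance: Σ fᵢ·δᵢ = δ_bulk ⇒ f_B·(-50.8) + f_A·(-31.3) = -31.8 − (-9.496) = -22.304
Substitute f_A = 0.531 − f_B:
f_B·(-50.8 − -31.3) = -22.304 − 0.531×(-31.3) = -5.684
f_B = -5.684 / -19.5 = 0.2915

0.291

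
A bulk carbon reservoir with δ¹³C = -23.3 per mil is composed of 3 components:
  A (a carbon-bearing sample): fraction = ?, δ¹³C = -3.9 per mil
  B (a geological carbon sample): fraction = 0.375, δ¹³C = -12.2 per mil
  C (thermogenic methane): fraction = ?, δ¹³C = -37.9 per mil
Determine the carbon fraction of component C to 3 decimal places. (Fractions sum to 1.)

0.479

Let f_C and f_A be the unknown fractions; fractions sum to 1 so f_C + f_A = 0.625.
Mass balance: Σ fᵢ·δᵢ = δ_bulk ⇒ f_C·(-37.9) + f_A·(-3.9) = -23.3 − (-4.575) = -18.725
Substitute f_A = 0.625 − f_C:
f_C·(-37.9 − -3.9) = -18.725 − 0.625×(-3.9) = -16.288
f_C = -16.288 / -34.0 = 0.4790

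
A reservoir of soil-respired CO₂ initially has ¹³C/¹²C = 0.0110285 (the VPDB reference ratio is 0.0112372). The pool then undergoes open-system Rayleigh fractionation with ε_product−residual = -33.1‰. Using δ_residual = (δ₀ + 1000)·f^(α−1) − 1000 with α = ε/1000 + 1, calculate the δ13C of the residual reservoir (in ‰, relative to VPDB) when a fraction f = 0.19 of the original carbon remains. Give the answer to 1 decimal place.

36.9‰

δ₀ = (0.0110285/0.0112372 − 1)×1000 = (0.981428 − 1)×1000 = -18.572‰
α − 1 = ε/1000 = -0.0331
f^(α−1) = 0.19^(-0.0331) = 1.056509
δ_res = (-18.572 + 1000) × 1.056509 − 1000 = 1036.887 − 1000 = 36.89‰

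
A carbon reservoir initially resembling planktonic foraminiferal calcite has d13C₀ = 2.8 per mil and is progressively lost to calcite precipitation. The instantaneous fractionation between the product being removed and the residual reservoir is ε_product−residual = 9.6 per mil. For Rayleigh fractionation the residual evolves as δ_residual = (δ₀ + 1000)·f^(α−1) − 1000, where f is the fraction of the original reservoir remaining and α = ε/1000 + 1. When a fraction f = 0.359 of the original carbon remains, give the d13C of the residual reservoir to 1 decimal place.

Rayleigh residual: δ_res = (δ₀ + 1000)·f^(α−1) − 1000
α = ε/1000 + 1 = 1.00960, so α − 1 = 0.00960
f^(α−1) = 0.359^(0.00960) = 0.990214
δ_res = (2.8 + 1000) × 0.990214 − 1000 = 992.986 − 1000 = -7.01 per mil

-7.0 per mil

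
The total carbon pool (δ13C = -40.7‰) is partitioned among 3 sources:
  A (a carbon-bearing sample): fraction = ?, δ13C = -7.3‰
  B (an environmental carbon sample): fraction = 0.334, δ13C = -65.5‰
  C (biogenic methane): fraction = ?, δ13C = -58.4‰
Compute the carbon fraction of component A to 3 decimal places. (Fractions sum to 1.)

0.393

Let f_A and f_C be the unknown fractions; fractions sum to 1 so f_A + f_C = 0.666.
Mass balance: Σ fᵢ·δᵢ = δ_bulk ⇒ f_A·(-7.3) + f_C·(-58.4) = -40.7 − (-21.877) = -18.823
Substitute f_C = 0.666 − f_A:
f_A·(-7.3 − -58.4) = -18.823 − 0.666×(-58.4) = 20.071
f_A = 20.071 / 51.1 = 0.3928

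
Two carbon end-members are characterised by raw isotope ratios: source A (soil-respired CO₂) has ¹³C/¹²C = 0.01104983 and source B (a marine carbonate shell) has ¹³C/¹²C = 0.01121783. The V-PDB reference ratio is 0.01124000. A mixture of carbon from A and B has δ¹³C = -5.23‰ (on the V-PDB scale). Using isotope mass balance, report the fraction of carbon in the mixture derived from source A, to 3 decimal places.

0.218

δ_A = (0.01104983/0.01124000 − 1)×1000 = (0.983081 − 1)×1000 = -16.919‰
δ_B = (0.01121783/0.01124000 − 1)×1000 = (0.998028 − 1)×1000 = -1.972‰
f_A = (δ_mix − δ_B)/(δ_A − δ_B) = (-5.23 − (-1.972))/(-16.919 − (-1.972))
f_A = -3.258 / -14.947 = 0.2179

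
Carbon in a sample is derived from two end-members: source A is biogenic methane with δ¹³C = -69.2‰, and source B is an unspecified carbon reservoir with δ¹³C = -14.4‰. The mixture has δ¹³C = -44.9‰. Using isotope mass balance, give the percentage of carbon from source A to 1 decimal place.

55.7%

δ_mix = f_A·δ_A + (1 − f_A)·δ_B  ⇒  f_A = (δ_mix − δ_B)/(δ_A − δ_B)
f_A = (-44.9 − (-14.4)) / (-69.2 − (-14.4))
f_A = -30.5 / -54.8 = 0.5566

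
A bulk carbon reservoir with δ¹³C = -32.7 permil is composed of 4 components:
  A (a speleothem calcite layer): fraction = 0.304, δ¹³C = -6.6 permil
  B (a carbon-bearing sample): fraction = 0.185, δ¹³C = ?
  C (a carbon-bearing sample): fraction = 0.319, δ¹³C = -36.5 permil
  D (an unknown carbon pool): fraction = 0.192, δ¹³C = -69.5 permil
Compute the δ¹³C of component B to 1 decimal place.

-30.8 permil

Isotope mass balance: δ_bulk = Σ fᵢ·δᵢ.
-32.7 = 0.304×(-6.6) + 0.185×δ_B + 0.319×(-36.5) + 0.192×(-69.5)
0.185·δ_B = -32.7 − (-26.994) = -5.706
δ_B = -5.706 / 0.185 = -30.84 permil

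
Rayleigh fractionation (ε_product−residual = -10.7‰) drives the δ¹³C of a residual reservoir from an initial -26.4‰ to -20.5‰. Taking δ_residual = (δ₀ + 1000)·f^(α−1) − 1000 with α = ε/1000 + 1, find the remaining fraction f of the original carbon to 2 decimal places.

0.57

α − 1 = ε/1000 = -0.0107
(δ_res + 1000)/(δ₀ + 1000) = (-20.5 + 1000)/(-26.4 + 1000) = 979.5/973.6 = 1.006060
f = 1.006060^(1/-0.0107) = exp(ln(1.006060)/-0.0107) = exp(0.00604/-0.0107)
f = exp(-0.5646) = 0.5686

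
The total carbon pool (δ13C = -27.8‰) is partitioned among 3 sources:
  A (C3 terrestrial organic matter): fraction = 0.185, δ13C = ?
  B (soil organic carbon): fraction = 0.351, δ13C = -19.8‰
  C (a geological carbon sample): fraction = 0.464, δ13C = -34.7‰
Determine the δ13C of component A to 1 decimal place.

-25.7‰

Isotope mass balance: δ_bulk = Σ fᵢ·δᵢ.
-27.8 = 0.185×δ_A + 0.351×(-19.8) + 0.464×(-34.7)
0.185·δ_A = -27.8 − (-23.051) = -4.749
δ_A = -4.749 / 0.185 = -25.67‰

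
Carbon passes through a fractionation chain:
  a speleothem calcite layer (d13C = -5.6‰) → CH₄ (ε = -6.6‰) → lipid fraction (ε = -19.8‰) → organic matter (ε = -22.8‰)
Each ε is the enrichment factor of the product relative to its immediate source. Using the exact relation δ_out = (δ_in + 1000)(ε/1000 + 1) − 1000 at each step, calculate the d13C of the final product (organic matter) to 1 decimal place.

step 1: δ = (-5.60 + 1000)·(-6.6/1000 + 1) − 1000 = -12.16‰
step 2: δ = (-12.16 + 1000)·(-19.8/1000 + 1) − 1000 = -31.72‰
step 3: δ = (-31.72 + 1000)·(-22.8/1000 + 1) − 1000 = -53.80‰

-53.8‰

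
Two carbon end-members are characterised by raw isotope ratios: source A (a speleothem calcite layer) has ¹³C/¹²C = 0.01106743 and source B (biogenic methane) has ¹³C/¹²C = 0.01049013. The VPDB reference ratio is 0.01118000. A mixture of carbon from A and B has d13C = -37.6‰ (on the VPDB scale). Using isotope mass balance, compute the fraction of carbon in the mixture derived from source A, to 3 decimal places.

0.467

δ_A = (0.01106743/0.01118000 − 1)×1000 = (0.989931 − 1)×1000 = -10.069‰
δ_B = (0.01049013/0.01118000 − 1)×1000 = (0.938294 − 1)×1000 = -61.706‰
f_A = (δ_mix − δ_B)/(δ_A − δ_B) = (-37.6 − (-61.706))/(-10.069 − (-61.706))
f_A = 24.106 / 51.637 = 0.4668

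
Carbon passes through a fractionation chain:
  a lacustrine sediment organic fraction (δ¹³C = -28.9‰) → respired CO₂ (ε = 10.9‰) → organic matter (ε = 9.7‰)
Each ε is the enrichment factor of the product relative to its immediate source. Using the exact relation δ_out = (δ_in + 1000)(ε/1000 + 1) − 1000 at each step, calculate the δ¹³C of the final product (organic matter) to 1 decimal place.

-8.8‰

step 1: δ = (-28.90 + 1000)·(10.9/1000 + 1) − 1000 = -18.32‰
step 2: δ = (-18.32 + 1000)·(9.7/1000 + 1) − 1000 = -8.79‰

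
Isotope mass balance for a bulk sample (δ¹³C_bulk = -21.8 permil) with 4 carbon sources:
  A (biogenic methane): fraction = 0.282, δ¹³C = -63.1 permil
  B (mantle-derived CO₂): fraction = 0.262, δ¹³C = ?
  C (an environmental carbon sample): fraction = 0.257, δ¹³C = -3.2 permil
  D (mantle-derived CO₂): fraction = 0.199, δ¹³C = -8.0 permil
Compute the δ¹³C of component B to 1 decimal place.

Isotope mass balance: δ_bulk = Σ fᵢ·δᵢ.
-21.8 = 0.282×(-63.1) + 0.262×δ_B + 0.257×(-3.2) + 0.199×(-8.0)
0.262·δ_B = -21.8 − (-20.209) = -1.591
δ_B = -1.591 / 0.262 = -6.07 permil

-6.1 permil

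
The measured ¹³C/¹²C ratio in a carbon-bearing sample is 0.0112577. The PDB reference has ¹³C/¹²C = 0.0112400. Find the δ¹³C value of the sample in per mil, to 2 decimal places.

1.57 per mil

δ¹³C = (R_sample / R_standard − 1) × 1000
R_sample / R_standard = 0.0112577 / 0.0112400 = 1.001575
δ¹³C = (1.001575 − 1) × 1000 = 1.575 per mil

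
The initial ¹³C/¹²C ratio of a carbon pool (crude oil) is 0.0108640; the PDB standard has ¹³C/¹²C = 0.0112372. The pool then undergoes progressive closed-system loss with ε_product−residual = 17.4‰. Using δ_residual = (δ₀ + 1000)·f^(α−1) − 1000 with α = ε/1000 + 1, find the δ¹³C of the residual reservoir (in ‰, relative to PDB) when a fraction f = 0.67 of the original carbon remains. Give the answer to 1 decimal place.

-39.9‰

δ₀ = (0.0108640/0.0112372 − 1)×1000 = (0.966789 − 1)×1000 = -33.211‰
α − 1 = ε/1000 = 0.0174
f^(α−1) = 0.67^(0.0174) = 0.993056
δ_res = (-33.211 + 1000) × 0.993056 − 1000 = 960.075 − 1000 = -39.92‰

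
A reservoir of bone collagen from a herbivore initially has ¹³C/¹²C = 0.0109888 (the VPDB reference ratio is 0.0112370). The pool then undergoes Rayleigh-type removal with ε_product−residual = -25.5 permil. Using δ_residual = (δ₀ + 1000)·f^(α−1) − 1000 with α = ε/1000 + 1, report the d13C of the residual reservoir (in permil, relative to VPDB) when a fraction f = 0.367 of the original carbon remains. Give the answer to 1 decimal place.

3.2 permil

δ₀ = (0.0109888/0.0112370 − 1)×1000 = (0.977912 − 1)×1000 = -22.088 permil
α − 1 = ε/1000 = -0.0255
f^(α−1) = 0.367^(-0.0255) = 1.025891
δ_res = (-22.088 + 1000) × 1.025891 − 1000 = 1003.231 − 1000 = 3.23 permil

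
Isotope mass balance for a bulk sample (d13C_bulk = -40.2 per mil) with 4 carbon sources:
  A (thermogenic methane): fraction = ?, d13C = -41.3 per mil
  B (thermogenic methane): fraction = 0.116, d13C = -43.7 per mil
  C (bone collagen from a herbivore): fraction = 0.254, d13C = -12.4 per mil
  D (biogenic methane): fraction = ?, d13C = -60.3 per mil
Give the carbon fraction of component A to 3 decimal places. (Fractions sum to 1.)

Let f_A and f_D be the unknown fractions; fractions sum to 1 so f_A + f_D = 0.630.
Mass balance: Σ fᵢ·δᵢ = δ_bulk ⇒ f_A·(-41.3) + f_D·(-60.3) = -40.2 − (-8.219) = -31.981
Substitute f_D = 0.630 − f_A:
f_A·(-41.3 − -60.3) = -31.981 − 0.630×(-60.3) = 6.008
f_A = 6.008 / 19.0 = 0.3162

0.316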